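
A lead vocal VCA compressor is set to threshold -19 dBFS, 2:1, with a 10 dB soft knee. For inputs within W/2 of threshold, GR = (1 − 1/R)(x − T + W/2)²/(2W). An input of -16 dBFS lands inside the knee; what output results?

x − T + W/2 = -16 − (-19) + 5 = 8.
GR = (1 − 1/2) × 8² / 20 = 0.5 × 64 / 20 = 1.6 dB.
Output = -16 − 1.6 = -17.6 dBFS.

-17.6 dBFS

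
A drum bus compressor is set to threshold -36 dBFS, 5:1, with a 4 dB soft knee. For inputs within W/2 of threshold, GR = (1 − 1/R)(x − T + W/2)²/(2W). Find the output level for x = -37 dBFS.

x − T + W/2 = -37 − (-36) + 2 = 1.
GR = (1 − 1/5) × 1² / 8 = 0.8 × 1 / 8 = 0.1 dB.
Output = -37 − 0.1 = -37.1 dBFS.

-37.1 dBFS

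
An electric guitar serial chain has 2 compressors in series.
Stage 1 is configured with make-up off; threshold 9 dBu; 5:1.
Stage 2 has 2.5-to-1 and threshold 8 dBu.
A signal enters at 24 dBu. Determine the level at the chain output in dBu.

9.6 dBu

Stage 1: overshoot 15 dB → 15/5 = 3 dB → 12 dBu.
Stage 2: overshoot 4 dB → 4/2.5 = 1.6 dB → 9.6 dBu.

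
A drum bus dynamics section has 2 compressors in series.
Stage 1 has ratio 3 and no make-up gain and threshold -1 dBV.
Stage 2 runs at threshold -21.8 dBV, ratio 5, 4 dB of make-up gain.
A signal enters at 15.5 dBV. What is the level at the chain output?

Stage 1: 16.5 dB above -1 dBV, reduced 3:1 to 5.5 dB above → 4.5 dBV.
Stage 2: 4.5 dBV is 26.3 dB over -21.8 dBV; at 5:1 that becomes 5.26 dB over, giving -16.54 dBV; +4 dB make-up → -12.54 dBV.

-12.54 dBV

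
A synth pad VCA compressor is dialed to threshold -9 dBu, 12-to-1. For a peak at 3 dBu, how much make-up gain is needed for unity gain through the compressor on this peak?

Overshoot 12 dB → 12/12 = 1 dB after compression, so the compressed level is -9 + 1 = -8 dBu.
Make-up = target − compressed = 3 − (-8) = 11 dB.

11 dB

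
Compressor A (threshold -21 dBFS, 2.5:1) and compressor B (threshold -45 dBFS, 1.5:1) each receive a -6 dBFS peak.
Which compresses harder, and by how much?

B, by 4 dB

A: overshoot 15 dB → output overshoot 6 dB → GR 9 dB.
B: overshoot 39 dB → output overshoot 26 dB → GR 13 dB.
B reduces 4 dB more.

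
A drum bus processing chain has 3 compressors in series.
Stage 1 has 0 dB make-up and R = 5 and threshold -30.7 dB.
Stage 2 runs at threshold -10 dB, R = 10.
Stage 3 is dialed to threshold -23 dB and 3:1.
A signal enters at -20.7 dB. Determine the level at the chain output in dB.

Stage 1: -20.7 dB is 10 dB over -30.7 dB; at 5:1 that becomes 2 dB over, giving -28.7 dB.
Stage 2: -28.7 dB is at or below the -10 dB threshold — no compression; output -28.7 dB.
Stage 3: below threshold (-28.7 ≤ -23); passes unchanged; output -28.7 dB.

-28.7 dB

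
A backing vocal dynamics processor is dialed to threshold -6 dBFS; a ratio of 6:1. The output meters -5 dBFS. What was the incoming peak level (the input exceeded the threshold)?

0 dBFS

That's 1 dB above the -6 dBFS threshold.
Undo the ratio: input overshoot = 1 × 6 = 6 dB, giving input = 0 dBFS.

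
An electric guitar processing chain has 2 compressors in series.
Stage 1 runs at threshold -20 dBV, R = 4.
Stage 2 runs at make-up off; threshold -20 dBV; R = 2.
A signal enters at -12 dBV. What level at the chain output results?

Stage 1: overshoot 8 dB → 8/4 = 2 dB → -18 dBV.
Stage 2: -18 dBV is 2 dB over -20 dBV; at 2:1 that becomes 1 dB over, giving -19 dBV.

-19 dBV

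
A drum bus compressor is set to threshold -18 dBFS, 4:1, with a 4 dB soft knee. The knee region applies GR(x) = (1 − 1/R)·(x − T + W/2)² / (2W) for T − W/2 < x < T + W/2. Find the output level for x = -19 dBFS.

x − T + W/2 = -19 − (-18) + 2 = 1.
GR = (1 − 1/4) × 1² / 8 = 0.75 × 1 / 8 = 0.09375 dB.
Output = -19 − 0.09375 = -19.09375 dBFS.

-19.09375 dBFS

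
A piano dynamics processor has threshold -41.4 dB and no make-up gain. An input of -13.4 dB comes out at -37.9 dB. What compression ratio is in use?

Input overshoot = -13.4 − (-41.4) = 28 dB; output overshoot = -37.9 − (-41.4) = 3.5 dB.
Ratio = 28 / 3.5 = 8.

8:1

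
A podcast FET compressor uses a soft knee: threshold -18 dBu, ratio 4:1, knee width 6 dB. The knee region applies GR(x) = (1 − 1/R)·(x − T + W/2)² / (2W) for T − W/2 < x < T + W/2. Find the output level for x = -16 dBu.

x − T + W/2 = -16 − (-18) + 3 = 5.
GR = (1 − 1/4) × 5² / 12 = 0.75 × 25 / 12 = 1.5625 dB.
Output = -16 − 1.5625 = -17.5625 dBu.

-17.5625 dBu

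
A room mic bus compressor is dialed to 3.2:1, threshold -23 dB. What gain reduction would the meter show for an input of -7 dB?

Overshoot = -7 − (-23) = 16 dB.
A 3.2:1 ratio leaves 5 dB of that excess.
So the signal is attenuated by 16 − 5 = 11 dB.

11 dB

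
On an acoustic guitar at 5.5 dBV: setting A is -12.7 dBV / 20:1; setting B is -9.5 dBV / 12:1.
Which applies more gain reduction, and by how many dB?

A: GR = 18.2 − 18.2/20 = 17.29 dB.
B: GR = 15 − 15/12 = 13.75 dB.
Difference: 3.54 dB in favour of A.

A, by 3.54 dB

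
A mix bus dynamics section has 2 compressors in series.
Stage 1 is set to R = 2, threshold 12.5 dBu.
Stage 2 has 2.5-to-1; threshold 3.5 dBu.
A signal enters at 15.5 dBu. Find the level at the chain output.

Stage 1: overshoot 3 dB → 3/2 = 1.5 dB → 14 dBu.
Stage 2: 14 dBu is 10.5 dB over 3.5 dBu; at 2.5:1 that becomes 4.2 dB over, giving 7.7 dBu.

7.7 dBu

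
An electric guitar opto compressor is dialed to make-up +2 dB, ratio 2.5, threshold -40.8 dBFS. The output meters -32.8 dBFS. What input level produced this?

-25.8 dBFS

Before make-up, the level was -32.8 − 2 = -34.8 dBFS.
The compressed level sits -34.8 − (-40.8) = 6 dB over threshold.
Undo the ratio: input overshoot = 6 × 2.5 = 15 dB, giving input = -25.8 dBFS.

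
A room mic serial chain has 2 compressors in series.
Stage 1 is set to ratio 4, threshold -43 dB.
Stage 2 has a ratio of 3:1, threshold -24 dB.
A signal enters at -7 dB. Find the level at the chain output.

Stage 1: overshoot 36 dB → 36/4 = 9 dB → -34 dB.
Stage 2: -34 dB is at or below the -24 dB threshold — no compression; output -34 dB.

-34 dB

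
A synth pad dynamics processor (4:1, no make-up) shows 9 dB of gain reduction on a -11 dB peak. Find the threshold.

Let T be the threshold. Output overshoot = (input overshoot)/R, so -20 − T = (-11 − T)/4.
4·(-20 − T) = -11 − T → 3·T = -80 − (-11) = -69.
T = -69/3 = -23 dB.

-23 dB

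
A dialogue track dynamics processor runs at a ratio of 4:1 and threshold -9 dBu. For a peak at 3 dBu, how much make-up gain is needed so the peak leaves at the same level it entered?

Without make-up, output = threshold + overshoot/4 = -9 + 3 = -6 dBu.
Gap to target: 9 dB.

9 dB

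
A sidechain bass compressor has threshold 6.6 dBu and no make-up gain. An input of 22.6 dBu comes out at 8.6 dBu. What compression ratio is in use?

8:1

Input overshoot = 22.6 − 6.6 = 16 dB; output overshoot = 8.6 − 6.6 = 2 dB.
Ratio = 16 / 2 = 8.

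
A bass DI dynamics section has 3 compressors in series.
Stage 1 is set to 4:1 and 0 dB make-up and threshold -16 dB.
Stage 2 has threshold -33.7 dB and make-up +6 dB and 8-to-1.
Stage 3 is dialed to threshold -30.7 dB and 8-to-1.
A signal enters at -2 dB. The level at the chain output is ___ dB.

Stage 1: -2 dB is 14 dB over -16 dB; at 4:1 that becomes 3.5 dB over, giving -12.5 dB.
Stage 2: overshoot 21.2 dB → 21.2/8 = 2.65 dB → -31.05 dB; +6 dB make-up → -25.05 dB.
Stage 3: overshoot 5.65 dB → 5.65/8 = 0.70625 dB → -29.99375 dB.

-29.99375 dB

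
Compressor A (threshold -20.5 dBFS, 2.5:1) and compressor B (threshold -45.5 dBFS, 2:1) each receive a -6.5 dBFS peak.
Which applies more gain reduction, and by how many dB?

B, by 11.1 dB

A: overshoot 14 dB → output overshoot 5.6 dB → GR 8.4 dB.
B: overshoot 39 dB → output overshoot 19.5 dB → GR 19.5 dB.
B applies 11.1 dB more gain reduction.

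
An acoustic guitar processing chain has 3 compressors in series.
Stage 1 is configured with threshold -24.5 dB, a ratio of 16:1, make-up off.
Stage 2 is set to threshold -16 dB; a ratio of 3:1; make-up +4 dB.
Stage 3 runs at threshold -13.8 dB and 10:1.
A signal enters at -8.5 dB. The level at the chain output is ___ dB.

-19.5 dB

Stage 1: 16 dB above -24.5 dB, reduced 16:1 to 1 dB above → -23.5 dB.
Stage 2: below threshold (-23.5 ≤ -16); passes unchanged; make-up brings it to -19.5 dB.
Stage 3: -19.5 dB is at or below the -13.8 dB threshold — no compression; output -19.5 dB.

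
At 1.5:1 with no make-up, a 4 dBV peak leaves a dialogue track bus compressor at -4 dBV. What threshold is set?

-20 dBV

Input is 24 dB above T (since output overshoot × R = input overshoot: (-4 − T)·1.5 = 4 − T gives T = -20 dBV).
Check: -20 + (4 − (-20))/1.5 = -20 + 16 = -4 dBV. ✓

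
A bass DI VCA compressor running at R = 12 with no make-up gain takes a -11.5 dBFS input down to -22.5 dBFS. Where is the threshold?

Input is 12 dB above T (since output overshoot × R = input overshoot: (-22.5 − T)·12 = -11.5 − T gives T = -23.5 dBFS).
Check: -23.5 + (-11.5 − (-23.5))/12 = -23.5 + 1 = -22.5 dBFS. ✓

-23.5 dBFS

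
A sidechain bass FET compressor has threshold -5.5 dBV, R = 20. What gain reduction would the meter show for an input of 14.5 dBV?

Overshoot = 14.5 − (-5.5) = 20 dB.
After 20:1 compression the overshoot becomes 20/20 = 1 dB.
So the signal is attenuated by 20 − 1 = 19 dB.

19 dB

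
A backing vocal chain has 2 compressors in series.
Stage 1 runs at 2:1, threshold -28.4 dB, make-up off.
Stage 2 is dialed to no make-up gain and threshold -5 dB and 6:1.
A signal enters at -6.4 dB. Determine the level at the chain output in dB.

-17.4 dB

Stage 1: 22 dB above -28.4 dB, reduced 2:1 to 11 dB above → -17.4 dB.
Stage 2: -17.4 dB ≤ -5 dB, so stage 2 doesn't engage; output -17.4 dB.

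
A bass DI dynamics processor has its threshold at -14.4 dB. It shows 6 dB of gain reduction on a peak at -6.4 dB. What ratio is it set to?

Input overshoot = -6.4 − (-14.4) = 8 dB.
Output overshoot = 8 − 6 = 2 dB.
Ratio = input overshoot / output overshoot = 8 / 2 = 4.

4:1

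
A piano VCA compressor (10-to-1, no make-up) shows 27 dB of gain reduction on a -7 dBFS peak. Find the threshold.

Gain reduction = -7 − (-34) = 27 dB; output overshoot = GR / (R − 1) = 27 / 9 = 3 dB.
Threshold = output − output overshoot = -34 − 3 = -37 dBFS.

-37 dBFS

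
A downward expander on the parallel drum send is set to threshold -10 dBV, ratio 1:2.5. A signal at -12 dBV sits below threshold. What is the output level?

The input is 2 dB below the -10 dBV threshold.
A 1:2.5 expander multiplies undershoot by 2.5: 2 × 2.5 = 5 dB below threshold.
Output = -10 − 5 = -15 dBV.

-15 dBV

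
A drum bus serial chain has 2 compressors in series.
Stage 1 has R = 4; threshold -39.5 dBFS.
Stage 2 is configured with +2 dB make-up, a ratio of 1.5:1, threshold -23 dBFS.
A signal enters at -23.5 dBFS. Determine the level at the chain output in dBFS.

Stage 1: -23.5 dBFS is 16 dB over -39.5 dBFS; at 4:1 that becomes 4 dB over, giving -35.5 dBFS.
Stage 2: below threshold (-35.5 ≤ -23); passes unchanged; make-up brings it to -33.5 dBFS.

-33.5 dBFS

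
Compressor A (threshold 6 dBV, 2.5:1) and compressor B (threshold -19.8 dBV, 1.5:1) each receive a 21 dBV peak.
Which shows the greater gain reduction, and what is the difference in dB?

B, by 4.6 dB

A: GR = 15 − 15/2.5 = 9 dB.
B: GR = 40.8 − 40.8/1.5 = 13.6 dB.
B applies 4.6 dB more gain reduction.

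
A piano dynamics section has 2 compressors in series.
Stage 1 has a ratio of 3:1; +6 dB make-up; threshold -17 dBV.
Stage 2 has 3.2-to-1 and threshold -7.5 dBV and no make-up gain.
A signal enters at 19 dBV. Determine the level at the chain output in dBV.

-4.84375 dBV

Stage 1: 19 dBV is 36 dB over -17 dBV; at 3:1 that becomes 12 dB over, giving -5 dBV; +6 dB make-up → 1 dBV.
Stage 2: overshoot 8.5 dB → 8.5/3.2 = 2.65625 dB → -4.84375 dBV.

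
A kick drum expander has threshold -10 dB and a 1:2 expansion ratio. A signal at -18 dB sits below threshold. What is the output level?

-26 dB

Below threshold, a 1:2 expander applies gain = (2−1)×(T − x) of attenuation.
(2−1) × 8 = 8 dB, so output = -18 − 8 = -26 dB.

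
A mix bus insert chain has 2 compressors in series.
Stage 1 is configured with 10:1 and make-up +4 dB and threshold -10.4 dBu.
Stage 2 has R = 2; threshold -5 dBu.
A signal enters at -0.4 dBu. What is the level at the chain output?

Stage 1: overshoot 10 dB → 10/10 = 1 dB → -9.4 dBu; +4 dB make-up → -5.4 dBu.
Stage 2: -5.4 dBu is at or below the -5 dBu threshold — no compression; output -5.4 dBu.

-5.4 dBu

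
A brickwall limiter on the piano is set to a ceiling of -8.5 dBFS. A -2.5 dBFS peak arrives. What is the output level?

-8.5 dBFS

The limiter clamps the peak to its -8.5 dBFS ceiling.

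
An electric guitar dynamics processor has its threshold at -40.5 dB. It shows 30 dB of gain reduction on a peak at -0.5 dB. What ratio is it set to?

Input overshoot = -0.5 − (-40.5) = 40 dB.
Output overshoot = 40 − 30 = 10 dB.
Ratio = input overshoot / output overshoot = 40 / 10 = 4.

4:1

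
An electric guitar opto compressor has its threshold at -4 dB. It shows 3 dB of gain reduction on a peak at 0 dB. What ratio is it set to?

Input overshoot = 0 − (-4) = 4 dB.
Output overshoot = 4 − 3 = 1 dB.
Ratio = input overshoot / output overshoot = 4 / 1 = 4.

4:1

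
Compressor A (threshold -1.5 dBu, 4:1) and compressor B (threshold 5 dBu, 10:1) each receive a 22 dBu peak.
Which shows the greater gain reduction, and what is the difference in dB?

A: GR = 23.5 − 23.5/4 = 17.625 dB.
B: GR = 17 − 17/10 = 15.3 dB.
A applies 2.325 dB more gain reduction.

A, by 2.325 dB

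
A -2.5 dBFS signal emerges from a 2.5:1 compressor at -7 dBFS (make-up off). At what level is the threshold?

Let T be the threshold. Output overshoot = (input overshoot)/R, so -7 − T = (-2.5 − T)/2.5.
2.5·(-7 − T) = -2.5 − T → 1.5·T = -17.5 − (-2.5) = -15.
T = -15/1.5 = -10 dBFS.

-10 dBFS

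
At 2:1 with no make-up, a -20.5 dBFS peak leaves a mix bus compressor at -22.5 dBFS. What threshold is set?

Let T be the threshold. Output overshoot = (input overshoot)/R, so -22.5 − T = (-20.5 − T)/2.
2·(-22.5 − T) = -20.5 − T → 1·T = -45 − (-20.5) = -24.5.
T = -24.5/1 = -24.5 dBFS.

-24.5 dBFS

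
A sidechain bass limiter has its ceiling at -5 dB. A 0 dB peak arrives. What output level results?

-5 dB

A brickwall limiter is an ∞:1 compressor: any input above the ceiling is clamped to -5 dB.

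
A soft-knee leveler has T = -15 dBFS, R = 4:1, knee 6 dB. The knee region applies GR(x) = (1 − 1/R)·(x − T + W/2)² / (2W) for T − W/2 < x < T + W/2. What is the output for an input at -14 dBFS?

-15 dBFS

x − T + W/2 = -14 − (-15) + 3 = 4.
GR = (1 − 1/4) × 4² / 12 = 0.75 × 16 / 12 = 1 dB.
Output = -14 − 1 = -15 dBFS.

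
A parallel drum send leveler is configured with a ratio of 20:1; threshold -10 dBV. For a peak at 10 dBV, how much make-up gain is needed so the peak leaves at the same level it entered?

Without make-up, output = threshold + overshoot/20 = -10 + 1 = -9 dBV.
Gap to target: 19 dB.

19 dB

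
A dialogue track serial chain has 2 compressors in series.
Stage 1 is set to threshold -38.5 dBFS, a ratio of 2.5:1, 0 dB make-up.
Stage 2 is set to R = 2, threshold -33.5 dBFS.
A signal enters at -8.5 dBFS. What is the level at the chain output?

Stage 1: -8.5 dBFS is 30 dB over -38.5 dBFS; at 2.5:1 that becomes 12 dB over, giving -26.5 dBFS.
Stage 2: -26.5 dBFS is 7 dB over -33.5 dBFS; at 2:1 that becomes 3.5 dB over, giving -30 dBFS.

-30 dBFS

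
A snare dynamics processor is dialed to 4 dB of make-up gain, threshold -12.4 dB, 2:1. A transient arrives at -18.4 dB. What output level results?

-14.4 dB

-18.4 dB is 6 dB below the -12.4 dB threshold, so no gain reduction is applied.
Make-up gain adds 4 dB: -18.4 + 4 = -14.4 dB.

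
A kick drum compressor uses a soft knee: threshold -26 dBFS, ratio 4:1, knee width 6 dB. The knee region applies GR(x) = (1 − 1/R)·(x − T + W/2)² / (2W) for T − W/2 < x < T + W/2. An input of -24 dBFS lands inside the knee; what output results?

-25.5625 dBFS

x − T + W/2 = -24 − (-26) + 3 = 5.
GR = (1 − 1/4) × 5² / 12 = 0.75 × 25 / 12 = 1.5625 dB.
Output = -24 − 1.5625 = -25.5625 dBFS.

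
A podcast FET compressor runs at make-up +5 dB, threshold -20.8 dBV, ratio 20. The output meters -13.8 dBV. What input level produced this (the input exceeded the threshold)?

Stripping the +5 dB make-up gives -18.8 dBV at the gain stage.
That's 2 dB above the -20.8 dBV threshold.
Input overshoot = R × output overshoot = 40 dB → input = -20.8 + 40 = 19.2 dBV.

19.2 dBV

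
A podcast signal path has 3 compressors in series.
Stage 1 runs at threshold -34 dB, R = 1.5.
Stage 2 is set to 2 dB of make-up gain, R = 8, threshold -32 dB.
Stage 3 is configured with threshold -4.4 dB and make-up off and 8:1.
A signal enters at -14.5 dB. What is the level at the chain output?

Stage 1: -14.5 dB is 19.5 dB over -34 dB; at 1.5:1 that becomes 13 dB over, giving -21 dB.
Stage 2: overshoot 11 dB → 11/8 = 1.375 dB → -30.625 dB; +2 dB make-up → -28.625 dB.
Stage 3: -28.625 dB is at or below the -4.4 dB threshold — no compression; output -28.625 dB.

-28.625 dB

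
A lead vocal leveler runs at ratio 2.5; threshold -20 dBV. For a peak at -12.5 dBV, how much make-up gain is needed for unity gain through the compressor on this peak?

Overshoot 7.5 dB → 7.5/2.5 = 3 dB after compression, so the compressed level is -20 + 3 = -17 dBV.
Make-up = target − compressed = -12.5 − (-17) = 4.5 dB.

4.5 dB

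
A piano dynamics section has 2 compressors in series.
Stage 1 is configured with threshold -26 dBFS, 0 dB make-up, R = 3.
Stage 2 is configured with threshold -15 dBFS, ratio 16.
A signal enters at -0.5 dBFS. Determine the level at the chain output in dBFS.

Stage 1: overshoot 25.5 dB → 25.5/3 = 8.5 dB → -17.5 dBFS.
Stage 2: -17.5 dBFS is at or below the -15 dBFS threshold — no compression; output -17.5 dBFS.

-17.5 dBFS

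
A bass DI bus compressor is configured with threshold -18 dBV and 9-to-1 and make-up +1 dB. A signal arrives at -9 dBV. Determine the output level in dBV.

The input is 9 dB above the -18 dBV threshold.
9:1 compression reduces that to 9/9 = 1 dB over.
Output = -18 + 1 = -17 dBV; make-up adds 1 dB, giving -16 dBV.

-16 dBV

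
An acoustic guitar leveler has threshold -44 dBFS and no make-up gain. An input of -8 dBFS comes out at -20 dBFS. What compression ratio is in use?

Input overshoot = -8 − (-44) = 36 dB; output overshoot = -20 − (-44) = 24 dB.
Ratio = 36 / 24 = 1.5.

1.5:1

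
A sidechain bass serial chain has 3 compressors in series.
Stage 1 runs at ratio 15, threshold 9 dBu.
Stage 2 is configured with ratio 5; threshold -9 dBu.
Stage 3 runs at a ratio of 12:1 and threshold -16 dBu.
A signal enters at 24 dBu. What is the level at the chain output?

-15.1 dBu

Stage 1: 15 dB above 9 dBu, reduced 15:1 to 1 dB above → 10 dBu.
Stage 2: overshoot 19 dB → 19/5 = 3.8 dB → -5.2 dBu.
Stage 3: 10.8 dB above -16 dBu, reduced 12:1 to 0.9 dB above → -15.1 dBu.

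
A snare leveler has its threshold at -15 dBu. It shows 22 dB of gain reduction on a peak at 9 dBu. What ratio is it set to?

12:1

Input overshoot = 9 − (-15) = 24 dB.
Output overshoot = 24 − 22 = 2 dB.
Ratio = input overshoot / output overshoot = 24 / 2 = 12.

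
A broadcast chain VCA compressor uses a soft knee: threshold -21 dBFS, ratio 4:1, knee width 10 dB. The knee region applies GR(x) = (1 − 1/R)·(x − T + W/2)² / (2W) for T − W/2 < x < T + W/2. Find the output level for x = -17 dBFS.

-20.0375 dBFS

x − T + W/2 = -17 − (-21) + 5 = 9.
GR = (1 − 1/4) × 9² / 20 = 0.75 × 81 / 20 = 3.0375 dB.
Output = -17 − 3.0375 = -20.0375 dBFS.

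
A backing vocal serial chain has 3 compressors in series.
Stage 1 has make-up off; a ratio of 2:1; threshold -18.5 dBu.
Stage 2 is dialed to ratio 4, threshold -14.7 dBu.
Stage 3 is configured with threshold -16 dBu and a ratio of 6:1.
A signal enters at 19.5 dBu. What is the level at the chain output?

-15.15 dBu

Stage 1: 19.5 dBu is 38 dB over -18.5 dBu; at 2:1 that becomes 19 dB over, giving 0.5 dBu.
Stage 2: 15.2 dB above -14.7 dBu, reduced 4:1 to 3.8 dB above → -10.9 dBu.
Stage 3: 5.1 dB above -16 dBu, reduced 6:1 to 0.85 dB above → -15.15 dBu.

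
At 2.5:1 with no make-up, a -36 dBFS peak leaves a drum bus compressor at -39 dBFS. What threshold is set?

-41 dBFS

Gain reduction = -36 − (-39) = 3 dB; output overshoot = GR / (R − 1) = 3 / 1.5 = 2 dB.
Threshold = output − output overshoot = -39 − 2 = -41 dBFS.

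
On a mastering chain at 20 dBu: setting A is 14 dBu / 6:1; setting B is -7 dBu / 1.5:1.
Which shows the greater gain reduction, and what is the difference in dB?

B, by 4 dB

A: overshoot 6 dB → output overshoot 1 dB → GR 5 dB.
B: overshoot 27 dB → output overshoot 18 dB → GR 9 dB.
Difference: 4 dB in favour of B.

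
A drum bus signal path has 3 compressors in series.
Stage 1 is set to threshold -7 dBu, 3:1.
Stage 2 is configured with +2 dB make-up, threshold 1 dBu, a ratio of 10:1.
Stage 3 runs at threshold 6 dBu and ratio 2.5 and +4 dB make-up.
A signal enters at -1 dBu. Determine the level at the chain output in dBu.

1 dBu

Stage 1: overshoot 6 dB → 6/3 = 2 dB → -5 dBu.
Stage 2: below threshold (-5 ≤ 1); passes unchanged; make-up brings it to -3 dBu.
Stage 3: below threshold (-3 ≤ 6); passes unchanged; make-up brings it to 1 dBu.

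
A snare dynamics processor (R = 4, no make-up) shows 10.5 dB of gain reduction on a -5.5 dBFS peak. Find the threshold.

Gain reduction = -5.5 − (-16) = 10.5 dB; output overshoot = GR / (R − 1) = 10.5 / 3 = 3.5 dB.
Threshold = output − output overshoot = -16 − 3.5 = -19.5 dBFS.

-19.5 dBFS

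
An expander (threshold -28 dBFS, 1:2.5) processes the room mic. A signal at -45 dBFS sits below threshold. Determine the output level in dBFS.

The input is 17 dB below the -28 dBFS threshold.
A 1:2.5 expander multiplies undershoot by 2.5: 17 × 2.5 = 42.5 dB below threshold.
Output = -28 − 42.5 = -70.5 dBFS.

-70.5 dBFS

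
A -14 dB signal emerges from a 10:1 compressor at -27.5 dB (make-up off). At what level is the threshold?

-29 dB

Let T be the threshold. Output overshoot = (input overshoot)/R, so -27.5 − T = (-14 − T)/10.
10·(-27.5 − T) = -14 − T → 9·T = -275 − (-14) = -261.
T = -261/9 = -29 dB.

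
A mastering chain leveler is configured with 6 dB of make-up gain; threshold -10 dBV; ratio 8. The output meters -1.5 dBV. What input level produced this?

Before make-up, the level was -1.5 − 6 = -7.5 dBV.
The compressed level sits -7.5 − (-10) = 2.5 dB over threshold.
Before 8:1 compression the overshoot was 2.5 × 8 = 20 dB, so input = -10 + 20 = 10 dBV.

10 dBV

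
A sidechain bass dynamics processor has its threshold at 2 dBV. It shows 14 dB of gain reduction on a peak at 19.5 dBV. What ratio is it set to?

5:1

Input overshoot = 19.5 − 2 = 17.5 dB.
Output overshoot = 17.5 − 14 = 3.5 dB.
Ratio = input overshoot / output overshoot = 17.5 / 3.5 = 5.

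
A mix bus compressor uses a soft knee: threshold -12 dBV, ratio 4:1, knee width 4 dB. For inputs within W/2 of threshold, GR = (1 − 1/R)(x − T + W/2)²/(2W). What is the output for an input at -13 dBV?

x − T + W/2 = -13 − (-12) + 2 = 1.
GR = (1 − 1/4) × 1² / 8 = 0.75 × 1 / 8 = 0.09375 dB.
Output = -13 − 0.09375 = -13.09375 dBV.

-13.09375 dBV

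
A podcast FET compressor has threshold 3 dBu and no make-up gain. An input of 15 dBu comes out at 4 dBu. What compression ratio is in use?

12:1

Input overshoot = 15 − 3 = 12 dB; output overshoot = 4 − 3 = 1 dB.
Ratio = 12 / 1 = 12.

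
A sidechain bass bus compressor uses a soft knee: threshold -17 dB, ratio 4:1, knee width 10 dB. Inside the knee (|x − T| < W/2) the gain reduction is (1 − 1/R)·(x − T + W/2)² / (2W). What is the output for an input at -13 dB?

x − T + W/2 = -13 − (-17) + 5 = 9.
GR = (1 − 1/4) × 9² / 20 = 0.75 × 81 / 20 = 3.0375 dB.
Output = -13 − 3.0375 = -16.0375 dB.

-16.0375 dB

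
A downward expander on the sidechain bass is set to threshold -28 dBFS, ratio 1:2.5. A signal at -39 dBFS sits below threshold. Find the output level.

The input is 11 dB below the -28 dBFS threshold.
A 1:2.5 expander multiplies undershoot by 2.5: 11 × 2.5 = 27.5 dB below threshold.
Output = -28 − 27.5 = -55.5 dBFS.

-55.5 dBFS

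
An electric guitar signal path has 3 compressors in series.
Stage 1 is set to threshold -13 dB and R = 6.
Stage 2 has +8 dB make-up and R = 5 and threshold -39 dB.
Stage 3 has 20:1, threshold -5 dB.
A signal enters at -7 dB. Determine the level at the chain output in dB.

Stage 1: 6 dB above -13 dB, reduced 6:1 to 1 dB above → -12 dB.
Stage 2: -12 dB is 27 dB over -39 dB; at 5:1 that becomes 5.4 dB over, giving -33.6 dB; +8 dB make-up → -25.6 dB.
Stage 3: -25.6 dB ≤ -5 dB, so stage 3 doesn't engage; output -25.6 dB.

-25.6 dB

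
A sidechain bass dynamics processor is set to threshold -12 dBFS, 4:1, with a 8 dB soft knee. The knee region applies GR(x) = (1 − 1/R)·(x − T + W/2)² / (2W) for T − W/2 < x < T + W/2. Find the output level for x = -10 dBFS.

x − T + W/2 = -10 − (-12) + 4 = 6.
GR = (1 − 1/4) × 6² / 16 = 0.75 × 36 / 16 = 1.6875 dB.
Output = -10 − 1.6875 = -11.6875 dBFS.

-11.6875 dBFS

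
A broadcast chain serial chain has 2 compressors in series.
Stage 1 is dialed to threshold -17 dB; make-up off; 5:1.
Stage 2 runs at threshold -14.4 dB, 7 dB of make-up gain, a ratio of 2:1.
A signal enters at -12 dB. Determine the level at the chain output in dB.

Stage 1: -12 dB is 5 dB over -17 dB; at 5:1 that becomes 1 dB over, giving -16 dB.
Stage 2: -16 dB ≤ -14.4 dB, so stage 2 doesn't engage; make-up brings it to -9 dB.

-9 dB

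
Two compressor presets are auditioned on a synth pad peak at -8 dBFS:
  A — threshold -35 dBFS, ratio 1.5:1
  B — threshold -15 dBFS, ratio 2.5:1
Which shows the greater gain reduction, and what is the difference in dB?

A, by 4.8 dB

A: GR = 27 − 27/1.5 = 9 dB.
B: GR = 7 − 7/2.5 = 4.2 dB.
A reduces 4.8 dB more.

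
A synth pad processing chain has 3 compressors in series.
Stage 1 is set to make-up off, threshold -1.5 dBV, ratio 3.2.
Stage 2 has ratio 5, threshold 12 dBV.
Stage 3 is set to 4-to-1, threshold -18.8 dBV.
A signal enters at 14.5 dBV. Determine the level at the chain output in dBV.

Stage 1: 16 dB above -1.5 dBV, reduced 3.2:1 to 5 dB above → 3.5 dBV.
Stage 2: 3.5 dBV ≤ 12 dBV, so stage 2 doesn't engage; output 3.5 dBV.
Stage 3: 3.5 dBV is 22.3 dB over -18.8 dBV; at 4:1 that becomes 5.575 dB over, giving -13.225 dBV.

-13.225 dBV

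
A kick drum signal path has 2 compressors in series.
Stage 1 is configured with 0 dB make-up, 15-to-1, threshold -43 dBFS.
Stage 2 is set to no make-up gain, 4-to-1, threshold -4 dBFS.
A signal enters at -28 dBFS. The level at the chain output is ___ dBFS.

Stage 1: overshoot 15 dB → 15/15 = 1 dB → -42 dBFS.
Stage 2: below threshold (-42 ≤ -4); passes unchanged; output -42 dBFS.

-42 dBFS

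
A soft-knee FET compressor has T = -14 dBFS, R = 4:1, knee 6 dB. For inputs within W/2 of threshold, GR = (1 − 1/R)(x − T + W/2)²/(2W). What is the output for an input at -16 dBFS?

x − T + W/2 = -16 − (-14) + 3 = 1.
GR = (1 − 1/4) × 1² / 12 = 0.75 × 1 / 12 = 0.0625 dB.
Output = -16 − 0.0625 = -16.0625 dBFS.

-16.0625 dBFS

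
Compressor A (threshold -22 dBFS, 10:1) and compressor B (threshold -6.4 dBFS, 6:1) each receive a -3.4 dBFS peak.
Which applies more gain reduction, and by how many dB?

A, by 14.24 dB

A: 18.6 dB over, compressed to 1.86 dB over, so 16.74 dB of GR.
B: 3 dB over, compressed to 0.5 dB over, so 2.5 dB of GR.
Difference: 14.24 dB in favour of A.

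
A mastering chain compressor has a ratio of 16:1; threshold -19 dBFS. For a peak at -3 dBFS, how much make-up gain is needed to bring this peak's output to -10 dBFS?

Overshoot 16 dB → 16/16 = 1 dB after compression, so the compressed level is -19 + 1 = -18 dBFS.
Make-up = target − compressed = -10 − (-18) = 8 dB.

8 dB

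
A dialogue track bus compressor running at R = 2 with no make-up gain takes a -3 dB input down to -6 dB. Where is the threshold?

-9 dB

Gain reduction = -3 − (-6) = 3 dB; output overshoot = GR / (R − 1) = 3 / 1 = 3 dB.
Threshold = output − output overshoot = -6 − 3 = -9 dB.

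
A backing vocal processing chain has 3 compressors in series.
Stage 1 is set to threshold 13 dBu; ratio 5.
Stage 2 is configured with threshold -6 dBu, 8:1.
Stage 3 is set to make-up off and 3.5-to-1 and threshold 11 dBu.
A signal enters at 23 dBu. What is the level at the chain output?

-3.375 dBu

Stage 1: 23 dBu is 10 dB over 13 dBu; at 5:1 that becomes 2 dB over, giving 15 dBu.
Stage 2: 21 dB above -6 dBu, reduced 8:1 to 2.625 dB above → -3.375 dBu.
Stage 3: -3.375 dBu is at or below the 11 dBu threshold — no compression; output -3.375 dBu.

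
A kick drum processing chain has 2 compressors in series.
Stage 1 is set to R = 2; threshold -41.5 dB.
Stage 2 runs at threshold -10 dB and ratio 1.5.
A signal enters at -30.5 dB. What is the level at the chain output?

-36 dB

Stage 1: -30.5 dB is 11 dB over -41.5 dB; at 2:1 that becomes 5.5 dB over, giving -36 dB.
Stage 2: -36 dB ≤ -10 dB, so stage 2 doesn't engage; output -36 dB.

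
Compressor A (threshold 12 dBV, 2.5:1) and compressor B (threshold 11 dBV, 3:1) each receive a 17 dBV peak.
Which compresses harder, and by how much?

B, by 1 dB

A: overshoot 5 dB → output overshoot 2 dB → GR 3 dB.
B: overshoot 6 dB → output overshoot 2 dB → GR 4 dB.
B reduces 1 dB more.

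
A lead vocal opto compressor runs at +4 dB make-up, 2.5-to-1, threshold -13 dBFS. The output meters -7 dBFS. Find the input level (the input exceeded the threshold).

-8 dBFS

Before make-up, the level was -7 − 4 = -11 dBFS.
Post-compression overshoot = -11 − (-13) = 2 dB.
Input overshoot = R × output overshoot = 5 dB → input = -13 + 5 = -8 dBFS.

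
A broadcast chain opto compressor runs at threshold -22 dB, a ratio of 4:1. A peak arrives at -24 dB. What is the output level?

-24 dB

-24 dB is 2 dB below the -22 dB threshold, so no gain reduction is applied.
Output = input = -24 dB.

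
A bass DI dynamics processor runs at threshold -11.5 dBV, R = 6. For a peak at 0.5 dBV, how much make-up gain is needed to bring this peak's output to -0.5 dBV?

9 dB

Without make-up, output = threshold + overshoot/6 = -11.5 + 2 = -9.5 dBV.
Gap to target: 9 dB.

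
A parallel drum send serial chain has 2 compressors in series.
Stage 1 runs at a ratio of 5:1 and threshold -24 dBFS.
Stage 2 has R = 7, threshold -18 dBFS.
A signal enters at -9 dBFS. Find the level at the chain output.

Stage 1: 15 dB above -24 dBFS, reduced 5:1 to 3 dB above → -21 dBFS.
Stage 2: below threshold (-21 ≤ -18); passes unchanged; output -21 dBFS.

-21 dBFS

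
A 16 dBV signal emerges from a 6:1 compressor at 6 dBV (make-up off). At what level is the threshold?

4 dBV

Input is 12 dB above T (since output overshoot × R = input overshoot: (6 − T)·6 = 16 − T gives T = 4 dBV).
Check: 4 + (16 − 4)/6 = 4 + 2 = 6 dBV. ✓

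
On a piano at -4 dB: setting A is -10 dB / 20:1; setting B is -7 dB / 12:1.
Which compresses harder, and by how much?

A, by 2.95 dB

A: overshoot 6 dB → output overshoot 0.3 dB → GR 5.7 dB.
B: overshoot 3 dB → output overshoot 0.25 dB → GR 2.75 dB.
Difference: 2.95 dB in favour of A.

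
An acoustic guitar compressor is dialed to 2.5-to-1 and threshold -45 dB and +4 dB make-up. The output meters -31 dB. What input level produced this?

-20 dB

Before make-up, the level was -31 − 4 = -35 dB.
That's 10 dB above the -45 dB threshold.
Input overshoot = R × output overshoot = 25 dB → input = -45 + 25 = -20 dB.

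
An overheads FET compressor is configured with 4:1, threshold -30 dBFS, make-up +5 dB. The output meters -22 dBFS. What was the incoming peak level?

Before make-up, the level was -22 − 5 = -27 dBFS.
Post-compression overshoot = -27 − (-30) = 3 dB.
Input overshoot = R × output overshoot = 12 dB → input = -30 + 12 = -18 dBFS.

-18 dBFS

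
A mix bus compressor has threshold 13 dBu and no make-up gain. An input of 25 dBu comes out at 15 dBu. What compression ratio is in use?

Input overshoot = 25 − 13 = 12 dB; output overshoot = 15 − 13 = 2 dB.
Ratio = 12 / 2 = 6.

6:1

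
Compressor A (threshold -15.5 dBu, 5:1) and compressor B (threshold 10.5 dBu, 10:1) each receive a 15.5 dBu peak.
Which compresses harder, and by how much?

A, by 20.3 dB

A: overshoot 31 dB → output overshoot 6.2 dB → GR 24.8 dB.
B: overshoot 5 dB → output overshoot 0.5 dB → GR 4.5 dB.
A applies 20.3 dB more gain reduction.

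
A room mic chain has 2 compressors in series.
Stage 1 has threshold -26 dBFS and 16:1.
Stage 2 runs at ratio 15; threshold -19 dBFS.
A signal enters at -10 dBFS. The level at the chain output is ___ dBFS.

Stage 1: -10 dBFS is 16 dB over -26 dBFS; at 16:1 that becomes 1 dB over, giving -25 dBFS.
Stage 2: -25 dBFS ≤ -19 dBFS, so stage 2 doesn't engage; output -25 dBFS.

-25 dBFS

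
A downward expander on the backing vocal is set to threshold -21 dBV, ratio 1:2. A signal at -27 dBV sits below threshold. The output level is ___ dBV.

-33 dBV

Below threshold, a 1:2 expander applies gain = (2−1)×(T − x) of attenuation.
(2−1) × 6 = 6 dB, so output = -27 − 6 = -33 dBV.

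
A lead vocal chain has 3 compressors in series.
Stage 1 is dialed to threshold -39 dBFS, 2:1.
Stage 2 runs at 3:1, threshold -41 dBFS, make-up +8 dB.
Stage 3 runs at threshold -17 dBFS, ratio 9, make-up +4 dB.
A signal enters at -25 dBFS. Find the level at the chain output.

-26 dBFS

Stage 1: 14 dB above -39 dBFS, reduced 2:1 to 7 dB above → -32 dBFS.
Stage 2: overshoot 9 dB → 9/3 = 3 dB → -38 dBFS; +8 dB make-up → -30 dBFS.
Stage 3: -30 dBFS is at or below the -17 dBFS threshold — no compression; make-up brings it to -26 dBFS.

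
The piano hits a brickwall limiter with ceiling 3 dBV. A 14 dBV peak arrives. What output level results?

3 dBV

At ∞:1, everything above 3 dBV is held at the ceiling.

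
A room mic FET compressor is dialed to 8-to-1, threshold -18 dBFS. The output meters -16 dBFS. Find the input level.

That's 2 dB above the -18 dBFS threshold.
Input overshoot = R × output overshoot = 16 dB → input = -18 + 16 = -2 dBFS.

-2 dBFS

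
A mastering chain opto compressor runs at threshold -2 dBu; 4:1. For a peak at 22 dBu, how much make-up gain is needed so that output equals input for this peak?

18 dB

Without make-up, output = threshold + overshoot/4 = -2 + 6 = 4 dBu.
Gap to target: 18 dB.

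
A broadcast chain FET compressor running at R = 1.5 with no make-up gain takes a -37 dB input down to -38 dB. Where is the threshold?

-40 dB

Input is 3 dB above T (since output overshoot × R = input overshoot: (-38 − T)·1.5 = -37 − T gives T = -40 dB).
Check: -40 + (-37 − (-40))/1.5 = -40 + 2 = -38 dB. ✓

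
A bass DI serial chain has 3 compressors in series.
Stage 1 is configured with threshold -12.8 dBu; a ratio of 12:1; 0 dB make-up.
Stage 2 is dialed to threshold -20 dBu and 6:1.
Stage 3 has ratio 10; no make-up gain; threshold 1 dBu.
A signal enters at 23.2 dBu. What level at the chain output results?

-18.3 dBu

Stage 1: 23.2 dBu is 36 dB over -12.8 dBu; at 12:1 that becomes 3 dB over, giving -9.8 dBu.
Stage 2: -9.8 dBu is 10.2 dB over -20 dBu; at 6:1 that becomes 1.7 dB over, giving -18.3 dBu.
Stage 3: -18.3 dBu ≤ 1 dBu, so stage 3 doesn't engage; output -18.3 dBu.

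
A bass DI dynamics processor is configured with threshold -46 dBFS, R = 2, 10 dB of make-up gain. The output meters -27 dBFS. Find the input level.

Stripping the +10 dB make-up gives -37 dBFS at the gain stage.
The compressed level sits -37 − (-46) = 9 dB over threshold.
Before 2:1 compression the overshoot was 9 × 2 = 18 dB, so input = -46 + 18 = -28 dBFS.

-28 dBFS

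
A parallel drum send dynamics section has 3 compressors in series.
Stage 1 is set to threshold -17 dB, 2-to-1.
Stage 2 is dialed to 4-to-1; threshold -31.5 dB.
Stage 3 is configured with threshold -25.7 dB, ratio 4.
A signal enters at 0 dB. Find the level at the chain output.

-25.75 dB

Stage 1: 0 dB is 17 dB over -17 dB; at 2:1 that becomes 8.5 dB over, giving -8.5 dB.
Stage 2: 23 dB above -31.5 dB, reduced 4:1 to 5.75 dB above → -25.75 dB.
Stage 3: -25.75 dB is at or below the -25.7 dB threshold — no compression; output -25.75 dB.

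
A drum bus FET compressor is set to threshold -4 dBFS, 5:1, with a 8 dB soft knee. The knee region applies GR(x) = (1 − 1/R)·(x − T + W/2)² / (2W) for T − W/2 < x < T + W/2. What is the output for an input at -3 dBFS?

x − T + W/2 = -3 − (-4) + 4 = 5.
GR = (1 − 1/5) × 5² / 16 = 0.8 × 25 / 16 = 1.25 dB.
Output = -3 − 1.25 = -4.25 dBFS.

-4.25 dBFS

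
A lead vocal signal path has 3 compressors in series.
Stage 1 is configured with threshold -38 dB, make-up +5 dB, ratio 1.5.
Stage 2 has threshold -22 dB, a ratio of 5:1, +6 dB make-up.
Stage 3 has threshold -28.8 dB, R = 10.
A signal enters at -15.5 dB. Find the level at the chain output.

-27.44 dB

Stage 1: 22.5 dB above -38 dB, reduced 1.5:1 to 15 dB above → -23 dB; +5 dB make-up → -18 dB.
Stage 2: overshoot 4 dB → 4/5 = 0.8 dB → -21.2 dB; +6 dB make-up → -15.2 dB.
Stage 3: overshoot 13.6 dB → 13.6/10 = 1.36 dB → -27.44 dB.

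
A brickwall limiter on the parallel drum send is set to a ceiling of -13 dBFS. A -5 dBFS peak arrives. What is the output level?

-13 dBFS

The limiter clamps the peak to its -13 dBFS ceiling.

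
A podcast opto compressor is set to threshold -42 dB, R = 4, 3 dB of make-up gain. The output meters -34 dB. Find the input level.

-22 dB

Stripping the +3 dB make-up gives -37 dB at the gain stage.
Post-compression overshoot = -37 − (-42) = 5 dB.
Undo the ratio: input overshoot = 5 × 4 = 20 dB, giving input = -22 dB.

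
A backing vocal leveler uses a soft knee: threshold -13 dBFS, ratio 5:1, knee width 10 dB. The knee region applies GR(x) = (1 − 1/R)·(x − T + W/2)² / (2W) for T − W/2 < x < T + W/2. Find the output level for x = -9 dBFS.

x − T + W/2 = -9 − (-13) + 5 = 9.
GR = (1 − 1/5) × 9² / 20 = 0.8 × 81 / 20 = 3.24 dB.
Output = -9 − 3.24 = -12.24 dBFS.

-12.24 dBFS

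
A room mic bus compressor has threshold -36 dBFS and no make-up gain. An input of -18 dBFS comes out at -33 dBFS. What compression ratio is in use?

6:1

Input overshoot = -18 − (-36) = 18 dB; output overshoot = -33 − (-36) = 3 dB.
Ratio = 18 / 3 = 6.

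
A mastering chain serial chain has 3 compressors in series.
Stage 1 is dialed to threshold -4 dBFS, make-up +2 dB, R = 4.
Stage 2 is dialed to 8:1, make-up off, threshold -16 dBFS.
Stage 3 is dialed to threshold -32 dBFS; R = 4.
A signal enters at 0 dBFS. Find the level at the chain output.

-27.53125 dBFS

Stage 1: overshoot 4 dB → 4/4 = 1 dB → -3 dBFS; +2 dB make-up → -1 dBFS.
Stage 2: -1 dBFS is 15 dB over -16 dBFS; at 8:1 that becomes 1.875 dB over, giving -14.125 dBFS.
Stage 3: 17.875 dB above -32 dBFS, reduced 4:1 to 4.46875 dB above → -27.53125 dBFS.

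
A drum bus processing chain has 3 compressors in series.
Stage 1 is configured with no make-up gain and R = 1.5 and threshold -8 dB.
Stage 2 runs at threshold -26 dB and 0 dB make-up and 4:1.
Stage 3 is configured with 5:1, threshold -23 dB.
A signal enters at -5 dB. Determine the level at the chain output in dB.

Stage 1: -5 dB is 3 dB over -8 dB; at 1.5:1 that becomes 2 dB over, giving -6 dB.
Stage 2: overshoot 20 dB → 20/4 = 5 dB → -21 dB.
Stage 3: -21 dB is 2 dB over -23 dB; at 5:1 that becomes 0.4 dB over, giving -22.6 dB.

-22.6 dB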